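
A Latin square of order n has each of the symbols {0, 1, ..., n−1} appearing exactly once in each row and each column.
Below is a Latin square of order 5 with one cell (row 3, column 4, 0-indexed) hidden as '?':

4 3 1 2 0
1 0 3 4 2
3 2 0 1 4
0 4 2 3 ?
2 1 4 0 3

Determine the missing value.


Row 3 contains symbols [0, 2, 3, 4] — missing [1].
Column 4 contains symbols [0, 2, 3, 4] — missing [1].
The missing symbol must appear in both missing sets; intersection = [1].
Therefore the hidden value is 1.

Missing value = 1.


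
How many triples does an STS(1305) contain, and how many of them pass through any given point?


An STS(v) is a 2-(v, 3, 1) BIBD: block size k = 3, λ = 1.
Replication: r(k − 1) = λ(v − 1) ⇒ r·2 = 1305 − 1 = 1304 ⇒ r = 652.
Block count: b = v(v − 1)/6 = 1305·1304/6 = 1701720/6 = 283620.

r = 652, b = 283620.


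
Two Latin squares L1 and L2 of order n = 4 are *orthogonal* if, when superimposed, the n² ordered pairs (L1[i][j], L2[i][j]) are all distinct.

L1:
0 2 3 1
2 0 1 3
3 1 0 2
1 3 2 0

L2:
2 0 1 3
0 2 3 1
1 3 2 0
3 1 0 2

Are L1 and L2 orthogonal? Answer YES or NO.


Form the n² = 16 superimposed pairs (L1[i][j], L2[i][j]), row by row (rows and columns indexed from 0):
row 0: (0,2) (2,0) (3,1) (1,3)
row 1: (2,0) (0,2) (1,3) (3,1)
row 2: (3,1) (1,3) (0,2) (2,0)
row 3: (1,3) (3,1) (2,0) (0,2)
Orthogonality requires all 16 pairs distinct.
But the pair (2,0) repeats: cell (0,1) has L1 = 2, L2 = 0, and cell (1,0) has L1 = 2, L2 = 0.
A repeated pair means some other pair never occurs (only 4 distinct pairs out of 16), so the squares are not orthogonal.
Conclusion: NO.

NO


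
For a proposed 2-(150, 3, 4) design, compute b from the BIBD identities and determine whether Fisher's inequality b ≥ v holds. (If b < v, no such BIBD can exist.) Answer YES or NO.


r = λ(v − 1)/(k − 1) = 4·149/2 = 298.
b = vr/k = 150·298/3 = 14900.
Fisher's inequality: b ≥ v ⇔ 14900 ≥ 150? YES.

YES


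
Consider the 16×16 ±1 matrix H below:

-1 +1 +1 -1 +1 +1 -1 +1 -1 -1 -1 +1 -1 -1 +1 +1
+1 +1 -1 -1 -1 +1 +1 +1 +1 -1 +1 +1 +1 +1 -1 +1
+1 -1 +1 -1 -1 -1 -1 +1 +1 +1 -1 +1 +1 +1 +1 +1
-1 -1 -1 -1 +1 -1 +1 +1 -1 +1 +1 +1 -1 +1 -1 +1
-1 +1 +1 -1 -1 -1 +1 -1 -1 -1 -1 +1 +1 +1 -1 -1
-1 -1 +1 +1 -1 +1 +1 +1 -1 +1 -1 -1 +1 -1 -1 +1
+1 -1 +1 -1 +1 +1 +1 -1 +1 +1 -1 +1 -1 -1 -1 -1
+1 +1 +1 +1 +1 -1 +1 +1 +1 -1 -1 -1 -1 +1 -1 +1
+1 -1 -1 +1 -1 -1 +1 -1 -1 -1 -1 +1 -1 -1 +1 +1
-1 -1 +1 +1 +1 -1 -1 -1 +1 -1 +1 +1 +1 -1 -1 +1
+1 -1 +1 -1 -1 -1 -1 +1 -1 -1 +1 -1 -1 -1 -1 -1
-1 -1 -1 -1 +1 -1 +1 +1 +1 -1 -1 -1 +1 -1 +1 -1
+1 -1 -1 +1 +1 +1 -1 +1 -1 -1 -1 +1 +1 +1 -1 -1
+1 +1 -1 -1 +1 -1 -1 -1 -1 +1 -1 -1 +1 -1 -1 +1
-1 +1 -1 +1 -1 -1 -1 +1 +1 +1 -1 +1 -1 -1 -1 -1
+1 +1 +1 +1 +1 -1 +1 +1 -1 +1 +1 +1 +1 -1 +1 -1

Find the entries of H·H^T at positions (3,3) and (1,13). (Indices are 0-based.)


Row 1 of H: [1, 1, -1, -1, -1, 1, 1, 1, 1, -1, 1, 1, 1, 1, -1, 1].
Row 3 of H: [-1, -1, -1, -1, 1, -1, 1, 1, -1, 1, 1, 1, -1, 1, -1, 1].
Row 13 of H: [1, 1, -1, -1, 1, -1, -1, -1, -1, 1, -1, -1, 1, -1, -1, 1].
(H·H^T)[3][3] = Σ_j H[3][j]·H[3][j] = (-1)² + (-1)² + (-1)² + (-1)² + (1)² + (-1)² + (1)² + (1)² + (-1)² + (1)² + (1)² + (1)² + (-1)² + (1)² + (-1)² + (1)² = 1 + 1 + 1 + 1 + 1 + 1 + 1 + 1 + 1 + 1 + 1 + 1 + 1 + 1 + 1 + 1 = 16.
(H·H^T)[1][13] = Σ_j H[1][j]·H[13][j] = (1)·(1) + (1)·(1) + (-1)·(-1) + (-1)·(-1) + (-1)·(1) + (1)·(-1) + (1)·(-1) + (1)·(-1) + (1)·(-1) + (-1)·(1) + (1)·(-1) + (1)·(-1) + (1)·(1) + (1)·(-1) + (-1)·(-1) + (1)·(1) = 1 + 1 + 1 + 1 + -1 + -1 + -1 + -1 + -1 + -1 + -1 + -1 + 1 + -1 + 1 + 1 = -2.
Rows 1 and 13 are not orthogonal (dot product = -2 ≠ 0), so H is not a Hadamard matrix.

(3,3) entry = 16; (1,13) entry = -2.


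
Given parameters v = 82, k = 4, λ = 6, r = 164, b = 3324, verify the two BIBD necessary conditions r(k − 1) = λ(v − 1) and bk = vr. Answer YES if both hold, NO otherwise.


Condition (i): r(k − 1) = 164·3 = 492; λ(v − 1) = 6·81 = 486. Match? NO.
Condition (ii): bk = 3324·4 = 13296; vr = 82·164 = 13448. Match? NO.
Both conditions hold? NO.

NO


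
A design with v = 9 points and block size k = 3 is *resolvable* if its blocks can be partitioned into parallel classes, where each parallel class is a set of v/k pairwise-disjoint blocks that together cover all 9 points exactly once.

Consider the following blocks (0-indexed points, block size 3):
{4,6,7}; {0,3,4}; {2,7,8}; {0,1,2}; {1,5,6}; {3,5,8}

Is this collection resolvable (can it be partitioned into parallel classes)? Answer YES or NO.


v = 9, block size k = 3, number of blocks = 6.
For resolvability, blocks must partition into parallel classes of size v/k = 3.
Total blocks must therefore be a multiple of 3: 6 = 3·2 + 0 ⇒ divisible ✓.
Greedy packing gives 2 candidate class(es). Each should be a full parallel class (size 3, covers all 9 points).
  Class 1 (3 blocks): {4,6,7}; {0,1,2}; {3,5,8}. Points covered: [0, 1, 2, 3, 4, 5, 6, 7, 8].
  Class 2 (3 blocks): {0,3,4}; {2,7,8}; {1,5,6}. Points covered: [0, 1, 2, 3, 4, 5, 6, 7, 8].
All classes full (size 3)? YES. All classes cover every point? YES.
Resolvable? YES.

YES


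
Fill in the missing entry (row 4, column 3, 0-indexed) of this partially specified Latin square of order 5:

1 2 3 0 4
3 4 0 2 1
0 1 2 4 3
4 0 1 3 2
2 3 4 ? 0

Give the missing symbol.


Row 4 contains symbols [0, 2, 3, 4] — missing [1].
Column 3 contains symbols [0, 2, 3, 4] — missing [1].
The missing symbol must appear in both missing sets; intersection = [1].
Therefore the hidden value is 1.

Missing value = 1.


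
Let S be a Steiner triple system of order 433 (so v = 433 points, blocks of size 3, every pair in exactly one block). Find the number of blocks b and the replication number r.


An STS(v) is a 2-(v, 3, 1) BIBD: block size k = 3, λ = 1.
Replication: r(k − 1) = λ(v − 1) ⇒ r·2 = 433 − 1 = 432 ⇒ r = 216.
Block count: bk = vr ⇒ b·3 = 433·216 = 93528 ⇒ b = 31176.
(Check via b = v(v − 1)/6 = 433·432/6 = 187056/6 = 31176.)

r = 216, b = 31176.


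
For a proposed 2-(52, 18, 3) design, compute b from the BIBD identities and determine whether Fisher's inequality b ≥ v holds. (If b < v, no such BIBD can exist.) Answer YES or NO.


b = λv(v − 1)/(k(k − 1)) = 3·52·51/(18·17) = 7956/306 = 26.
Compare with v = 52: b < v, so Fisher's inequality fails.

NO


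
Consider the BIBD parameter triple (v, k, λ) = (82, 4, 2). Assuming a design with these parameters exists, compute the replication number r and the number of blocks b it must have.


Any 2-(v, k, λ) BIBD satisfies two necessary conditions:
  (i)  Each point sits in r blocks, and counting incidences through any fixed point gives r(k − 1) = λ(v − 1), so r = λ(v − 1)/(k − 1).
  (ii) Total incidences bk = vr, so b = vr/k.
Step 1: r = λ(v − 1)/(k − 1) = 2·(82 − 1)/(4 − 1) = 2·81/3 = 162/3 = 54.
Step 2: b = vr/k = 82·54/4 = 4428/4 = 1107.
Check integrality: r = 54 ∈ Z ✓, b = 1107 ∈ Z ✓.
(These identities are necessary conditions: they determine r and b for any design with these parameters, but do not by themselves prove that one exists.)

r = 54, b = 1107.


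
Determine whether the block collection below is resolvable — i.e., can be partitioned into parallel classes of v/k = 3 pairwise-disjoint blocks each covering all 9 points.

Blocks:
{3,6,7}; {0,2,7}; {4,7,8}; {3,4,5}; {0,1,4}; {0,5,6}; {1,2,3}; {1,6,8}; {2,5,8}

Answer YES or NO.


v = 9, block size k = 3, number of blocks = 9.
For resolvability, blocks must partition into parallel classes of size v/k = 3.
Total blocks must therefore be a multiple of 3: 9 = 3·3 + 0 ⇒ divisible ✓.
Greedy packing gives 3 candidate class(es). Each should be a full parallel class (size 3, covers all 9 points).
  Class 1 (3 blocks): {3,6,7}; {0,1,4}; {2,5,8}. Points covered: [0, 1, 2, 3, 4, 5, 6, 7, 8].
  Class 2 (3 blocks): {0,2,7}; {3,4,5}; {1,6,8}. Points covered: [0, 1, 2, 3, 4, 5, 6, 7, 8].
  Class 3 (3 blocks): {4,7,8}; {0,5,6}; {1,2,3}. Points covered: [0, 1, 2, 3, 4, 5, 6, 7, 8].
All classes full (size 3)? YES. All classes cover every point? YES.
Resolvable? YES.

YES


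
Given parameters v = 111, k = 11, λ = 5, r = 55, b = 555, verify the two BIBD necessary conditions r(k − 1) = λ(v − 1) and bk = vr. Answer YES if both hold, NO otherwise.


Condition (i): r(k − 1) = 55·10 = 550; λ(v − 1) = 5·110 = 550. Match? YES.
Condition (ii): bk = 555·11 = 6105; vr = 111·55 = 6105. Match? YES.
Both conditions hold? YES.

YES


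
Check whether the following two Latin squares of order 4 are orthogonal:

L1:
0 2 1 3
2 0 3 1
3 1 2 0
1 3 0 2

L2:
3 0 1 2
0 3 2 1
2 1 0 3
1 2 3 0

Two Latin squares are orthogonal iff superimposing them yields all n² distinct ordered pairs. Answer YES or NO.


Form the n² = 16 superimposed pairs (L1[i][j], L2[i][j]), row by row (rows and columns indexed from 0):
row 0: (0,3) (2,0) (1,1) (3,2)
row 1: (2,0) (0,3) (3,2) (1,1)
row 2: (3,2) (1,1) (2,0) (0,3)
row 3: (1,1) (3,2) (0,3) (2,0)
Orthogonality requires all 16 pairs distinct.
But the pair (2,0) repeats: cell (0,1) has L1 = 2, L2 = 0, and cell (1,0) has L1 = 2, L2 = 0.
A repeated pair means some other pair never occurs (only 4 distinct pairs out of 16), so the squares are not orthogonal.
Conclusion: NO.

NO


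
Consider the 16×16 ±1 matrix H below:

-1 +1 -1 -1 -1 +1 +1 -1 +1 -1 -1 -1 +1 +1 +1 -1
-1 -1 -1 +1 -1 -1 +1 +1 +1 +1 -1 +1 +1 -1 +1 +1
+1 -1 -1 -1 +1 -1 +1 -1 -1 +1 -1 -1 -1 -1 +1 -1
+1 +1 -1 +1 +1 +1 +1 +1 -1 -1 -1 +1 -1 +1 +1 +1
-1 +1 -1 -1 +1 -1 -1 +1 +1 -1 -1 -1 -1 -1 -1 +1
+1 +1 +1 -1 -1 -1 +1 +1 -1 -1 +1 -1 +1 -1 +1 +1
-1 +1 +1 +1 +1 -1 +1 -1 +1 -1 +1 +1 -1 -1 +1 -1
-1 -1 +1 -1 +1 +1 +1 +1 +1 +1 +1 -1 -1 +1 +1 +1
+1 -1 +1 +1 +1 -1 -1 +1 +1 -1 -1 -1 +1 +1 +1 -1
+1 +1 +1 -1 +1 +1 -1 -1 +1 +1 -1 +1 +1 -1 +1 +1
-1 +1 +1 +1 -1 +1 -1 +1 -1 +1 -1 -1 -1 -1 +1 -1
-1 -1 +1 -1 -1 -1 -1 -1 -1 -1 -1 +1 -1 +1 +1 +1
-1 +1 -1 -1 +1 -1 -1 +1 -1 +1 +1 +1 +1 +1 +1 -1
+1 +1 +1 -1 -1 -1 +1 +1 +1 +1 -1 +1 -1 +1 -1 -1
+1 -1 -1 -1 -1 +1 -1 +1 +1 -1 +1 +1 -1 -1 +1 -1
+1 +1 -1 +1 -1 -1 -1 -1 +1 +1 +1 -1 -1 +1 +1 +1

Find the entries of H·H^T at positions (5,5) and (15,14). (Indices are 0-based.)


Row 5 of H: [1, 1, 1, -1, -1, -1, 1, 1, -1, -1, 1, -1, 1, -1, 1, 1].
Row 14 of H: [1, -1, -1, -1, -1, 1, -1, 1, 1, -1, 1, 1, -1, -1, 1, -1].
Row 15 of H: [1, 1, -1, 1, -1, -1, -1, -1, 1, 1, 1, -1, -1, 1, 1, 1].
(H·H^T)[5][5] = Σ_j H[5][j]·H[5][j] = (1)² + (1)² + (1)² + (-1)² + (-1)² + (-1)² + (1)² + (1)² + (-1)² + (-1)² + (1)² + (-1)² + (1)² + (-1)² + (1)² + (1)² = 1 + 1 + 1 + 1 + 1 + 1 + 1 + 1 + 1 + 1 + 1 + 1 + 1 + 1 + 1 + 1 = 16.
(H·H^T)[15][14] = Σ_j H[15][j]·H[14][j] = (1)·(1) + (1)·(-1) + (-1)·(-1) + (1)·(-1) + (-1)·(-1) + (-1)·(1) + (-1)·(-1) + (-1)·(1) + (1)·(1) + (1)·(-1) + (1)·(1) + (-1)·(1) + (-1)·(-1) + (1)·(-1) + (1)·(1) + (1)·(-1) = 1 + -1 + 1 + -1 + 1 + -1 + 1 + -1 + 1 + -1 + 1 + -1 + 1 + -1 + 1 + -1 = 0.
So rows 15 and 14 are orthogonal; the diagonal entry equals n = 16.

(5,5) entry = 16; (15,14) entry = 0.


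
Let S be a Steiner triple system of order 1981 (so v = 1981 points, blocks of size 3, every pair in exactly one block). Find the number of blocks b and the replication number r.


An STS(v) is a 2-(v, 3, 1) BIBD: block size k = 3, λ = 1.
Replication: r(k − 1) = λ(v − 1) ⇒ r·2 = 1981 − 1 = 1980 ⇒ r = 990.
Block count: b = v(v − 1)/6 = 1981·1980/6 = 3922380/6 = 653730.

r = 990, b = 653730.


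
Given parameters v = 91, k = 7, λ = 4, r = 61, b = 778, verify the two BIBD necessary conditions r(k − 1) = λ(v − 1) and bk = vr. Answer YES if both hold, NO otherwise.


Condition (i): r(k − 1) = 61·6 = 366; λ(v − 1) = 4·90 = 360. Match? NO.
Condition (ii): bk = 778·7 = 5446; vr = 91·61 = 5551. Match? NO.
Both conditions hold? NO.

NO


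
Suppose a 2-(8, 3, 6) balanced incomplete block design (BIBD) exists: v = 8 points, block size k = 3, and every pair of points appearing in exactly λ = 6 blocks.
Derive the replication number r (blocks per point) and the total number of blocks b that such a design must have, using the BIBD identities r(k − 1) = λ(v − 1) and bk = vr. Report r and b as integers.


Any 2-(v, k, λ) BIBD satisfies two necessary conditions:
  (i)  Each point sits in r blocks, and counting incidences through any fixed point gives r(k − 1) = λ(v − 1), so r = λ(v − 1)/(k − 1).
  (ii) Total incidences bk = vr, so b = vr/k.
Step 1: r = λ(v − 1)/(k − 1) = 6·(8 − 1)/(3 − 1) = 6·7/2 = 42/2 = 21.
Step 2: b = vr/k = 8·21/3 = 168/3 = 56.
Check integrality: r = 21 ∈ Z ✓, b = 56 ∈ Z ✓.
(These identities are necessary conditions: they determine r and b for any design with these parameters, but do not by themselves prove that one exists.)

r = 21, b = 56.


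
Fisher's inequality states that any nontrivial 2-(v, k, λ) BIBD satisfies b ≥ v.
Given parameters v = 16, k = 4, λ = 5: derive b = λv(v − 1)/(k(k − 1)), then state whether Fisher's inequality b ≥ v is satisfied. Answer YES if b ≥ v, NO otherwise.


r = λ(v − 1)/(k − 1) = 5·15/3 = 25.
b = vr/k = 16·25/4 = 100.
Fisher's inequality: b ≥ v ⇔ 100 ≥ 16? YES.

YES


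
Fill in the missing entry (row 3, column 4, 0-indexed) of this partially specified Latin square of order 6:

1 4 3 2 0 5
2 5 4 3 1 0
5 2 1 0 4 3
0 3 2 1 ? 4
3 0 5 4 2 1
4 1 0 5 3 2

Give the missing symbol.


Row 3 contains symbols [0, 1, 2, 3, 4] — missing [5].
Column 4 contains symbols [0, 1, 2, 3, 4] — missing [5].
The missing symbol must appear in both missing sets; intersection = [5].
Therefore the hidden value is 5.

Missing value = 5.


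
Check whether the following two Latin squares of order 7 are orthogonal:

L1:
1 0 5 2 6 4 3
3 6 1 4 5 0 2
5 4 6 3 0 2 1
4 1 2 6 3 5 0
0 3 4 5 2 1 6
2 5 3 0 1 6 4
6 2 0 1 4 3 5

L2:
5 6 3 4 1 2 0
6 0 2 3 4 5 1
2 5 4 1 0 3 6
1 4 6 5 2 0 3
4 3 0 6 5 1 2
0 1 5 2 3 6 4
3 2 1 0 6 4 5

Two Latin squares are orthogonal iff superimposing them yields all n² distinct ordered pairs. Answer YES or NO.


Form the n² = 49 superimposed pairs (L1[i][j], L2[i][j]), row by row (rows and columns indexed from 0):
row 0: (1,5) (0,6) (5,3) (2,4) (6,1) (4,2) (3,0)
row 1: (3,6) (6,0) (1,2) (4,3) (5,4) (0,5) (2,1)
row 2: (5,2) (4,5) (6,4) (3,1) (0,0) (2,3) (1,6)
row 3: (4,1) (1,4) (2,6) (6,5) (3,2) (5,0) (0,3)
row 4: (0,4) (3,3) (4,0) (5,6) (2,5) (1,1) (6,2)
row 5: (2,0) (5,1) (3,5) (0,2) (1,3) (6,6) (4,4)
row 6: (6,3) (2,2) (0,1) (1,0) (4,6) (3,4) (5,5)
Orthogonality requires all 49 pairs distinct.
Check by first coordinate: for each symbol s of L1, list the L2 entries in the n cells where L1 = s; they must all differ.
  L1 = 0: L2 entries (in reading order) 6, 5, 0, 3, 4, 2, 1 — all 7 distinct ✓
  L1 = 1: L2 entries (in reading order) 5, 2, 6, 4, 1, 3, 0 — all 7 distinct ✓
  L1 = 2: L2 entries (in reading order) 4, 1, 3, 6, 5, 0, 2 — all 7 distinct ✓
  L1 = 3: L2 entries (in reading order) 0, 6, 1, 2, 3, 5, 4 — all 7 distinct ✓
  L1 = 4: L2 entries (in reading order) 2, 3, 5, 1, 0, 4, 6 — all 7 distinct ✓
  L1 = 5: L2 entries (in reading order) 3, 4, 2, 0, 6, 1, 5 — all 7 distinct ✓
  L1 = 6: L2 entries (in reading order) 1, 0, 4, 5, 2, 6, 3 — all 7 distinct ✓
Every symbol of L1 meets every symbol of L2 exactly once, so all 49 pairs are distinct (49 of 49).
Conclusion: YES.

YES


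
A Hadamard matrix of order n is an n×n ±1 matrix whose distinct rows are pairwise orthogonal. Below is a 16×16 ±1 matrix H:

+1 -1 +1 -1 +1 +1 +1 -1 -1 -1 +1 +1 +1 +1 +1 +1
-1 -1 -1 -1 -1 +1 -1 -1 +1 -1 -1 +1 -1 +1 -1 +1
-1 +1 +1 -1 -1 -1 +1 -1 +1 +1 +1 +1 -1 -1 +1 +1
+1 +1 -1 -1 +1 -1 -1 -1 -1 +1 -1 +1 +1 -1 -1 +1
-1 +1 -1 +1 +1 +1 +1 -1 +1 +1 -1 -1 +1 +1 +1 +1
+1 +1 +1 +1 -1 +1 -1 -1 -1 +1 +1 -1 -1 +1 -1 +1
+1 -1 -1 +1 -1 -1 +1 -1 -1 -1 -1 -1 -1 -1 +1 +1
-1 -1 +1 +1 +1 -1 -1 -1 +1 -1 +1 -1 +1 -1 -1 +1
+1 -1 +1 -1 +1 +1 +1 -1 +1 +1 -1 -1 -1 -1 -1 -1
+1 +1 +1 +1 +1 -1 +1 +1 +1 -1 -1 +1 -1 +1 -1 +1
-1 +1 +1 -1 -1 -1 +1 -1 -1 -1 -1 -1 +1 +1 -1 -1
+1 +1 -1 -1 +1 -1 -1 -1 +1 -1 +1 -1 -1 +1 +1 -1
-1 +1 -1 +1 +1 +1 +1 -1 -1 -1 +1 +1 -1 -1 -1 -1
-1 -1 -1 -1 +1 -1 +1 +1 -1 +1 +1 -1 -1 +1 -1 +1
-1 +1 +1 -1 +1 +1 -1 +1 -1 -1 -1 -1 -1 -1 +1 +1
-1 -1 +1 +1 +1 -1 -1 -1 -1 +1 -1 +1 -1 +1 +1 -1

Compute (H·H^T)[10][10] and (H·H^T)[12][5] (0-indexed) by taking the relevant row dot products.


Row 5 of H: [1, 1, 1, 1, -1, 1, -1, -1, -1, 1, 1, -1, -1, 1, -1, 1].
Row 10 of H: [-1, 1, 1, -1, -1, -1, 1, -1, -1, -1, -1, -1, 1, 1, -1, -1].
Row 12 of H: [-1, 1, -1, 1, 1, 1, 1, -1, -1, -1, 1, 1, -1, -1, -1, -1].
(H·H^T)[10][10] = Σ_j H[10][j]·H[10][j] = (-1)² + (1)² + (1)² + (-1)² + (-1)² + (-1)² + (1)² + (-1)² + (-1)² + (-1)² + (-1)² + (-1)² + (1)² + (1)² + (-1)² + (-1)² = 1 + 1 + 1 + 1 + 1 + 1 + 1 + 1 + 1 + 1 + 1 + 1 + 1 + 1 + 1 + 1 = 16.
(H·H^T)[12][5] = Σ_j H[12][j]·H[5][j] = (-1)·(1) + (1)·(1) + (-1)·(1) + (1)·(1) + (1)·(-1) + (1)·(1) + (1)·(-1) + (-1)·(-1) + (-1)·(-1) + (-1)·(1) + (1)·(1) + (1)·(-1) + (-1)·(-1) + (-1)·(1) + (-1)·(-1) + (-1)·(1) = -1 + 1 + -1 + 1 + -1 + 1 + -1 + 1 + 1 + -1 + 1 + -1 + 1 + -1 + 1 + -1 = 0.
So rows 12 and 5 are orthogonal; the diagonal entry equals n = 16.

(10,10) entry = 16; (12,5) entry = 0.


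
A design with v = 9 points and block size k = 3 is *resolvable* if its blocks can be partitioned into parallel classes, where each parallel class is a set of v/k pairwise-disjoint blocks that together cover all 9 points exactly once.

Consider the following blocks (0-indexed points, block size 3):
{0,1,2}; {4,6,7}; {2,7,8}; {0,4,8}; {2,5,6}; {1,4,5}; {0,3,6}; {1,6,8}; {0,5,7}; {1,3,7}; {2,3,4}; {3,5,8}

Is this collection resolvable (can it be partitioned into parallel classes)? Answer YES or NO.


v = 9, block size k = 3, number of blocks = 12.
For resolvability, blocks must partition into parallel classes of size v/k = 3.
Total blocks must therefore be a multiple of 3: 12 = 3·4 + 0 ⇒ divisible ✓.
Greedy packing gives 4 candidate class(es). Each should be a full parallel class (size 3, covers all 9 points).
  Class 1 (3 blocks): {0,1,2}; {4,6,7}; {3,5,8}. Points covered: [0, 1, 2, 3, 4, 5, 6, 7, 8].
  Class 2 (3 blocks): {2,7,8}; {1,4,5}; {0,3,6}. Points covered: [0, 1, 2, 3, 4, 5, 6, 7, 8].
  Class 3 (3 blocks): {0,4,8}; {2,5,6}; {1,3,7}. Points covered: [0, 1, 2, 3, 4, 5, 6, 7, 8].
  Class 4 (3 blocks): {1,6,8}; {0,5,7}; {2,3,4}. Points covered: [0, 1, 2, 3, 4, 5, 6, 7, 8].
All classes full (size 3)? YES. All classes cover every point? YES.
Resolvable? YES.

YES


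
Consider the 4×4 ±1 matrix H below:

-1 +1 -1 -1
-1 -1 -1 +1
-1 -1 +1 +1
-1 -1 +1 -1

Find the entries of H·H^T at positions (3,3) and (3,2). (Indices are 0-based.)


Row 2 of H: [-1, -1, 1, 1].
Row 3 of H: [-1, -1, 1, -1].
(H·H^T)[3][3] = Σ_j H[3][j]·H[3][j] = (-1)² + (-1)² + (1)² + (-1)² = 1 + 1 + 1 + 1 = 4.
(H·H^T)[3][2] = Σ_j H[3][j]·H[2][j] = (-1)·(-1) + (-1)·(-1) + (1)·(1) + (-1)·(1) = 1 + 1 + 1 + -1 = 2.
Rows 3 and 2 are not orthogonal (dot product = 2 ≠ 0), so H is not a Hadamard matrix.

(3,3) entry = 4; (3,2) entry = 2.


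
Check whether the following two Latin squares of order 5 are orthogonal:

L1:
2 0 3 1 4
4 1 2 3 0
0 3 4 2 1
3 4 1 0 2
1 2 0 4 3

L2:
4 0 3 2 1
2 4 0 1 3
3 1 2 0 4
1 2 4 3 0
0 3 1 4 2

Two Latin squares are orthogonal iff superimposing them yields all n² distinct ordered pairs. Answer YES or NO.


Form the n² = 25 superimposed pairs (L1[i][j], L2[i][j]), row by row (rows and columns indexed from 0):
row 0: (2,4) (0,0) (3,3) (1,2) (4,1)
row 1: (4,2) (1,4) (2,0) (3,1) (0,3)
row 2: (0,3) (3,1) (4,2) (2,0) (1,4)
row 3: (3,1) (4,2) (1,4) (0,3) (2,0)
row 4: (1,0) (2,3) (0,1) (4,4) (3,2)
Orthogonality requires all 25 pairs distinct.
But the pair (0,3) repeats: cell (1,4) has L1 = 0, L2 = 3, and cell (2,0) has L1 = 0, L2 = 3.
A repeated pair means some other pair never occurs (only 15 distinct pairs out of 25), so the squares are not orthogonal.
Conclusion: NO.

NO


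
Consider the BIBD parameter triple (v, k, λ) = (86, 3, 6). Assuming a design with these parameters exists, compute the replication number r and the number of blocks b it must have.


Any 2-(v, k, λ) BIBD satisfies two necessary conditions:
  (i)  Each point sits in r blocks, and counting incidences through any fixed point gives r(k − 1) = λ(v − 1), so r = λ(v − 1)/(k − 1).
  (ii) Total incidences bk = vr, so b = vr/k.
Step 1: r = λ(v − 1)/(k − 1) = 6·(86 − 1)/(3 − 1) = 6·85/2 = 510/2 = 255.
Step 2: b = vr/k = 86·255/3 = 21930/3 = 7310.
Check integrality: r = 255 ∈ Z ✓, b = 7310 ∈ Z ✓.
(These identities are necessary conditions: they determine r and b for any design with these parameters, but do not by themselves prove that one exists.)

r = 255, b = 7310.


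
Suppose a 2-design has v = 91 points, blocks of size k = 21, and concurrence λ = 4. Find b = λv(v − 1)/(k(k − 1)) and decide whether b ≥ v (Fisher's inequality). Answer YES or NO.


b = λv(v − 1)/(k(k − 1)) = 4·91·90/(21·20) = 32760/420 = 78.
Compare with v = 91: b < v, so Fisher's inequality fails.

NO


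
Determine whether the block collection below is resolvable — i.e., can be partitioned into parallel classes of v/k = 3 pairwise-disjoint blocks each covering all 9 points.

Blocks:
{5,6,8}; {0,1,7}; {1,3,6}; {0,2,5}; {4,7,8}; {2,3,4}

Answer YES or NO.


v = 9, block size k = 3, number of blocks = 6.
For resolvability, blocks must partition into parallel classes of size v/k = 3.
Total blocks must therefore be a multiple of 3: 6 = 3·2 + 0 ⇒ divisible ✓.
Greedy packing gives 2 candidate class(es). Each should be a full parallel class (size 3, covers all 9 points).
  Class 1 (3 blocks): {5,6,8}; {0,1,7}; {2,3,4}. Points covered: [0, 1, 2, 3, 4, 5, 6, 7, 8].
  Class 2 (3 blocks): {1,3,6}; {0,2,5}; {4,7,8}. Points covered: [0, 1, 2, 3, 4, 5, 6, 7, 8].
All classes full (size 3)? YES. All classes cover every point? YES.
Resolvable? YES.

YES


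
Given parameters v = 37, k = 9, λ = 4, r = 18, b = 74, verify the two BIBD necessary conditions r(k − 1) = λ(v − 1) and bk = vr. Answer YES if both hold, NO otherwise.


Condition (i): r(k − 1) = 18·8 = 144; λ(v − 1) = 4·36 = 144. Match? YES.
Condition (ii): bk = 74·9 = 666; vr = 37·18 = 666. Match? YES.
Both conditions hold? YES.

YES


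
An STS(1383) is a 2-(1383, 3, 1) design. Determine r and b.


An STS(v) is a 2-(v, 3, 1) BIBD: block size k = 3, λ = 1.
Replication: r(k − 1) = λ(v − 1) ⇒ r·2 = 1383 − 1 = 1382 ⇒ r = 691.
Block count: bk = vr ⇒ b·3 = 1383·691 = 955653 ⇒ b = 318551.

r = 691, b = 318551.


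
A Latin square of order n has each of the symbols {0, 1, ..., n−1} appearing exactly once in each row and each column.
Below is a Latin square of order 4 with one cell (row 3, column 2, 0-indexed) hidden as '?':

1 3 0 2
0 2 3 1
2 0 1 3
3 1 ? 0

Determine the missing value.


Row 3 contains symbols [0, 1, 3] — missing [2].
Column 2 contains symbols [0, 1, 3] — missing [2].
The missing symbol must appear in both missing sets; intersection = [2].
Therefore the hidden value is 2.

Missing value = 2.


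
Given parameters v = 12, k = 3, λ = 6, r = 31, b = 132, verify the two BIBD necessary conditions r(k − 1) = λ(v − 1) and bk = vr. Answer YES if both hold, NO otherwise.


Condition (i): r(k − 1) = 31·2 = 62; λ(v − 1) = 6·11 = 66. Match? NO.
Condition (ii): bk = 132·3 = 396; vr = 12·31 = 372. Match? NO.
Both conditions hold? NO.

NO


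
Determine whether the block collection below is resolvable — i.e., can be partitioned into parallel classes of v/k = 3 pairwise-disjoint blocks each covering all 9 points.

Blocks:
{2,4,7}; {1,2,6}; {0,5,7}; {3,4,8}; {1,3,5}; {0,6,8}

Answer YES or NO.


v = 9, block size k = 3, number of blocks = 6.
For resolvability, blocks must partition into parallel classes of size v/k = 3.
Total blocks must therefore be a multiple of 3: 6 = 3·2 + 0 ⇒ divisible ✓.
Greedy packing gives 2 candidate class(es). Each should be a full parallel class (size 3, covers all 9 points).
  Class 1 (3 blocks): {2,4,7}; {1,3,5}; {0,6,8}. Points covered: [0, 1, 2, 3, 4, 5, 6, 7, 8].
  Class 2 (3 blocks): {1,2,6}; {0,5,7}; {3,4,8}. Points covered: [0, 1, 2, 3, 4, 5, 6, 7, 8].
All classes full (size 3)? YES. All classes cover every point? YES.
Resolvable? YES.

YES


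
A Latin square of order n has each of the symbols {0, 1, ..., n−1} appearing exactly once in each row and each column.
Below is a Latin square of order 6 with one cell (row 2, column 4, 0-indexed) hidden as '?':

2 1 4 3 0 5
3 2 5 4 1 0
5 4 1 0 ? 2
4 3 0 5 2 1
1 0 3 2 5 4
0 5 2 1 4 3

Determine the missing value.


Row 2 contains symbols [0, 1, 2, 4, 5] — missing [3].
Column 4 contains symbols [0, 1, 2, 4, 5] — missing [3].
The missing symbol must appear in both missing sets; intersection = [3].
Therefore the hidden value is 3.

Missing value = 3.


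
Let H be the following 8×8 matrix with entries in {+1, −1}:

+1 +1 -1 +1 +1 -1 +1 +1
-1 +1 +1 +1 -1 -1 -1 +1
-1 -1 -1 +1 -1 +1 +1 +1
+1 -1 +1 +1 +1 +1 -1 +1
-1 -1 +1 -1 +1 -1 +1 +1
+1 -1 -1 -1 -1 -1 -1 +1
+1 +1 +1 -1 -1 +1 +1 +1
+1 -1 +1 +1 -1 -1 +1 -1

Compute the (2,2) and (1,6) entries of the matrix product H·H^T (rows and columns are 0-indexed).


Row 1 of H: [-1, 1, 1, 1, -1, -1, -1, 1].
Row 2 of H: [-1, -1, -1, 1, -1, 1, 1, 1].
Row 6 of H: [1, 1, 1, -1, -1, 1, 1, 1].
(H·H^T)[2][2] = Σ_j H[2][j]·H[2][j] = (-1)² + (-1)² + (-1)² + (1)² + (-1)² + (1)² + (1)² + (1)² = 1 + 1 + 1 + 1 + 1 + 1 + 1 + 1 = 8.
(H·H^T)[1][6] = Σ_j H[1][j]·H[6][j] = (-1)·(1) + (1)·(1) + (1)·(1) + (1)·(-1) + (-1)·(-1) + (-1)·(1) + (-1)·(1) + (1)·(1) = -1 + 1 + 1 + -1 + 1 + -1 + -1 + 1 = 0.
So rows 1 and 6 are orthogonal; the diagonal entry equals n = 8.

(2,2) entry = 8; (1,6) entry = 0.


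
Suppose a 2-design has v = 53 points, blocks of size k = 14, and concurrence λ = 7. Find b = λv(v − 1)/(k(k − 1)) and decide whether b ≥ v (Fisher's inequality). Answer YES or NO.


r = λ(v − 1)/(k − 1) = 7·52/13 = 28.
b = vr/k = 53·28/14 = 106.
Fisher's inequality: b ≥ v ⇔ 106 ≥ 53? YES.

YES


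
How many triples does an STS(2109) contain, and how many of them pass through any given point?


An STS(v) is a 2-(v, 3, 1) BIBD: block size k = 3, λ = 1.
Replication: r(k − 1) = λ(v − 1) ⇒ r·2 = 2109 − 1 = 2108 ⇒ r = 1054.
Block count: bk = vr ⇒ b·3 = 2109·1054 = 2222886 ⇒ b = 740962.
(Check via b = v(v − 1)/6 = 2109·2108/6 = 4445772/6 = 740962.)

r = 1054, b = 740962.


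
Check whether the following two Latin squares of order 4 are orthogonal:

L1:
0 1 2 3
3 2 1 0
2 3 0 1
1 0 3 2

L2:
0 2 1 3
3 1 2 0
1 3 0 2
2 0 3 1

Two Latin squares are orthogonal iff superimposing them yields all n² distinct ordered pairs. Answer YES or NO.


Form the n² = 16 superimposed pairs (L1[i][j], L2[i][j]), row by row (rows and columns indexed from 0):
row 0: (0,0) (1,2) (2,1) (3,3)
row 1: (3,3) (2,1) (1,2) (0,0)
row 2: (2,1) (3,3) (0,0) (1,2)
row 3: (1,2) (0,0) (3,3) (2,1)
Orthogonality requires all 16 pairs distinct.
But the pair (3,3) repeats: cell (0,3) has L1 = 3, L2 = 3, and cell (1,0) has L1 = 3, L2 = 3.
A repeated pair means some other pair never occurs (only 4 distinct pairs out of 16), so the squares are not orthogonal.
Conclusion: NO.

NO


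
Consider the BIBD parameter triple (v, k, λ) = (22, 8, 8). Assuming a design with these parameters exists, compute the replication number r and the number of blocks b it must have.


Any 2-(v, k, λ) BIBD satisfies two necessary conditions:
  (i)  Each point sits in r blocks, and counting incidences through any fixed point gives r(k − 1) = λ(v − 1), so r = λ(v − 1)/(k − 1).
  (ii) Total incidences bk = vr, so b = vr/k.
Step 1: r = λ(v − 1)/(k − 1) = 8·(22 − 1)/(8 − 1) = 8·21/7 = 168/7 = 24.
Step 2: b = vr/k = 22·24/8 = 528/8 = 66.
Check integrality: r = 24 ∈ Z ✓, b = 66 ∈ Z ✓.
(These identities are necessary conditions: they determine r and b for any design with these parameters, but do not by themselves prove that one exists.)

r = 24, b = 66.


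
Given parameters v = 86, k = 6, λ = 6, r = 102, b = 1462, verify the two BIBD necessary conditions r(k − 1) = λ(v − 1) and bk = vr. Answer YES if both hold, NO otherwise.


Condition (i): r(k − 1) = 102·5 = 510; λ(v − 1) = 6·85 = 510. Match? YES.
Condition (ii): bk = 1462·6 = 8772; vr = 86·102 = 8772. Match? YES.
Both conditions hold? YES.

YES


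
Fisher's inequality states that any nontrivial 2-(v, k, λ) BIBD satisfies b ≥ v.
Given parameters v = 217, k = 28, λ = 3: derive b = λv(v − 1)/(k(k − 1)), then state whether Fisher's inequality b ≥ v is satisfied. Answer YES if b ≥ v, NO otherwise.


r = λ(v − 1)/(k − 1) = 3·216/27 = 24.
b = vr/k = 217·24/28 = 186.
Fisher's inequality: b ≥ v ⇔ 186 ≥ 217? NO.

NO


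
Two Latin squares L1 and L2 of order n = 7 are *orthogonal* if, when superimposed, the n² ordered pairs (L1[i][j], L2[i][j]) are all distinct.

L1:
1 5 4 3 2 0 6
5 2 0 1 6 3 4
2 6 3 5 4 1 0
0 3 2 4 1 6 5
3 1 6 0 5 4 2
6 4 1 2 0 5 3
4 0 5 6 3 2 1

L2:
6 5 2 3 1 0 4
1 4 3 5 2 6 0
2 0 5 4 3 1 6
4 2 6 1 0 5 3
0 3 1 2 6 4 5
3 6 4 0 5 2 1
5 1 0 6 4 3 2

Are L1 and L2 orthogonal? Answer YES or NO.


Form the n² = 49 superimposed pairs (L1[i][j], L2[i][j]), row by row (rows and columns indexed from 0):
row 0: (1,6) (5,5) (4,2) (3,3) (2,1) (0,0) (6,4)
row 1: (5,1) (2,4) (0,3) (1,5) (6,2) (3,6) (4,0)
row 2: (2,2) (6,0) (3,5) (5,4) (4,3) (1,1) (0,6)
row 3: (0,4) (3,2) (2,6) (4,1) (1,0) (6,5) (5,3)
row 4: (3,0) (1,3) (6,1) (0,2) (5,6) (4,4) (2,5)
row 5: (6,3) (4,6) (1,4) (2,0) (0,5) (5,2) (3,1)
row 6: (4,5) (0,1) (5,0) (6,6) (3,4) (2,3) (1,2)
Orthogonality requires all 49 pairs distinct.
Check by first coordinate: for each symbol s of L1, list the L2 entries in the n cells where L1 = s; they must all differ.
  L1 = 0: L2 entries (in reading order) 0, 3, 6, 4, 2, 5, 1 — all 7 distinct ✓
  L1 = 1: L2 entries (in reading order) 6, 5, 1, 0, 3, 4, 2 — all 7 distinct ✓
  L1 = 2: L2 entries (in reading order) 1, 4, 2, 6, 5, 0, 3 — all 7 distinct ✓
  L1 = 3: L2 entries (in reading order) 3, 6, 5, 2, 0, 1, 4 — all 7 distinct ✓
  L1 = 4: L2 entries (in reading order) 2, 0, 3, 1, 4, 6, 5 — all 7 distinct ✓
  L1 = 5: L2 entries (in reading order) 5, 1, 4, 3, 6, 2, 0 — all 7 distinct ✓
  L1 = 6: L2 entries (in reading order) 4, 2, 0, 5, 1, 3, 6 — all 7 distinct ✓
Every symbol of L1 meets every symbol of L2 exactly once, so all 49 pairs are distinct (49 of 49).
Conclusion: YES.

YES


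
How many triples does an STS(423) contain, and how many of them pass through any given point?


An STS(v) is a 2-(v, 3, 1) BIBD: block size k = 3, λ = 1.
Replication: r(k − 1) = λ(v − 1) ⇒ r·2 = 423 − 1 = 422 ⇒ r = 211.
Block count: b = v(v − 1)/6 = 423·422/6 = 178506/6 = 29751.

r = 211, b = 29751.


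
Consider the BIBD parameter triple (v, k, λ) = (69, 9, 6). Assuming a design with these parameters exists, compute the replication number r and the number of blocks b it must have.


Any 2-(v, k, λ) BIBD satisfies two necessary conditions:
  (i)  Each point sits in r blocks, and counting incidences through any fixed point gives r(k − 1) = λ(v − 1), so r = λ(v − 1)/(k − 1).
  (ii) Total incidences bk = vr, so b = vr/k.
Step 1: r = λ(v − 1)/(k − 1) = 6·(69 − 1)/(9 − 1) = 6·68/8 = 408/8 = 51.
Step 2: b = vr/k = 69·51/9 = 3519/9 = 391.
Check integrality: r = 51 ∈ Z ✓, b = 391 ∈ Z ✓.
(These identities are necessary conditions: they determine r and b for any design with these parameters, but do not by themselves prove that one exists.)

r = 51, b = 391.


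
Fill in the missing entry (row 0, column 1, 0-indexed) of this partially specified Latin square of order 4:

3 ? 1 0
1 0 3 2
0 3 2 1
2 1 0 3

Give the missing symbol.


Row 0 contains symbols [0, 1, 3] — missing [2].
Column 1 contains symbols [0, 1, 3] — missing [2].
The missing symbol must appear in both missing sets; intersection = [2].
Therefore the hidden value is 2.

Missing value = 2.


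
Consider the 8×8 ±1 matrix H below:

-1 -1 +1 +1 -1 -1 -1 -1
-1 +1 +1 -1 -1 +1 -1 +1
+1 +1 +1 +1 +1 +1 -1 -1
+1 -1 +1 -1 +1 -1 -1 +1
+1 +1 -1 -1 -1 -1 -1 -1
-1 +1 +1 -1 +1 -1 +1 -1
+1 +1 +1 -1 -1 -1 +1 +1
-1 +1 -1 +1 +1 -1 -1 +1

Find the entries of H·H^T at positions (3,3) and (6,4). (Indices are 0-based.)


Row 3 of H: [1, -1, 1, -1, 1, -1, -1, 1].
Row 4 of H: [1, 1, -1, -1, -1, -1, -1, -1].
Row 6 of H: [1, 1, 1, -1, -1, -1, 1, 1].
(H·H^T)[3][3] = Σ_j H[3][j]·H[3][j] = (1)² + (-1)² + (1)² + (-1)² + (1)² + (-1)² + (-1)² + (1)² = 1 + 1 + 1 + 1 + 1 + 1 + 1 + 1 = 8.
(H·H^T)[6][4] = Σ_j H[6][j]·H[4][j] = (1)·(1) + (1)·(1) + (1)·(-1) + (-1)·(-1) + (-1)·(-1) + (-1)·(-1) + (1)·(-1) + (1)·(-1) = 1 + 1 + -1 + 1 + 1 + 1 + -1 + -1 = 2.
Rows 6 and 4 are not orthogonal (dot product = 2 ≠ 0), so H is not a Hadamard matrix.

(3,3) entry = 8; (6,4) entry = 2.


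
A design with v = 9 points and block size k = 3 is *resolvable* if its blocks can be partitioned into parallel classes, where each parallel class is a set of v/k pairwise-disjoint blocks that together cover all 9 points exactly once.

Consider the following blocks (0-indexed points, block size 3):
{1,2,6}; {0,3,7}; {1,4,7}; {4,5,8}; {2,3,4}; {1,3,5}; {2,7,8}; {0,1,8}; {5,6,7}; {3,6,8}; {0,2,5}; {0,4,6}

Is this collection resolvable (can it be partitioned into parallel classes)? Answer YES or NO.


v = 9, block size k = 3, number of blocks = 12.
For resolvability, blocks must partition into parallel classes of size v/k = 3.
Total blocks must therefore be a multiple of 3: 12 = 3·4 + 0 ⇒ divisible ✓.
Greedy packing gives 4 candidate class(es). Each should be a full parallel class (size 3, covers all 9 points).
  Class 1 (3 blocks): {1,2,6}; {0,3,7}; {4,5,8}. Points covered: [0, 1, 2, 3, 4, 5, 6, 7, 8].
  Class 2 (3 blocks): {1,4,7}; {3,6,8}; {0,2,5}. Points covered: [0, 1, 2, 3, 4, 5, 6, 7, 8].
  Class 3 (3 blocks): {2,3,4}; {0,1,8}; {5,6,7}. Points covered: [0, 1, 2, 3, 4, 5, 6, 7, 8].
  Class 4 (3 blocks): {1,3,5}; {2,7,8}; {0,4,6}. Points covered: [0, 1, 2, 3, 4, 5, 6, 7, 8].
All classes full (size 3)? YES. All classes cover every point? YES.
Resolvable? YES.

YES


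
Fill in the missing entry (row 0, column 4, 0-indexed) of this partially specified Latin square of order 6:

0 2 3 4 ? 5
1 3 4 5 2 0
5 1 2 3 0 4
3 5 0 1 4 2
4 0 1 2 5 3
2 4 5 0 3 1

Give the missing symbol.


Row 0 contains symbols [0, 2, 3, 4, 5] — missing [1].
Column 4 contains symbols [0, 2, 3, 4, 5] — missing [1].
The missing symbol must appear in both missing sets; intersection = [1].
Therefore the hidden value is 1.

Missing value = 1.


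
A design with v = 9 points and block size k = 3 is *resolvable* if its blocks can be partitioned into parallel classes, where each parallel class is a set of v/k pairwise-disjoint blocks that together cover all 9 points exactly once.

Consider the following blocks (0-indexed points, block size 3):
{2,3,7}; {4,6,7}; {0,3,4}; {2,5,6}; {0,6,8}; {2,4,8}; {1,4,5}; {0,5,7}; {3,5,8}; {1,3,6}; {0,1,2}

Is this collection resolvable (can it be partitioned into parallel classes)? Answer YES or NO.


v = 9, block size k = 3, number of blocks = 11.
For resolvability, blocks must partition into parallel classes of size v/k = 3.
Total blocks must therefore be a multiple of 3: 11 = 3·3 + 2 ⇒ not divisible ✗.
Resolvable? NO.

NO


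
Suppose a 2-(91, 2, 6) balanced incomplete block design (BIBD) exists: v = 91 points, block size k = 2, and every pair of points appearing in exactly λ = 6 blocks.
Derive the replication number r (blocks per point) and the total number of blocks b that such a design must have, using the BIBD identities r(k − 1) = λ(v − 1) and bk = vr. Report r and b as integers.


Any 2-(v, k, λ) BIBD satisfies two necessary conditions:
  (i)  Each point sits in r blocks, and counting incidences through any fixed point gives r(k − 1) = λ(v − 1), so r = λ(v − 1)/(k − 1).
  (ii) Total incidences bk = vr, so b = vr/k.
Step 1: r = λ(v − 1)/(k − 1) = 6·(91 − 1)/(2 − 1) = 6·90/1 = 540/1 = 540.
Step 2: b = vr/k = 91·540/2 = 49140/2 = 24570.
Check integrality: r = 540 ∈ Z ✓, b = 24570 ∈ Z ✓.
(These identities are necessary conditions: they determine r and b for any design with these parameters, but do not by themselves prove that one exists.)

r = 540, b = 24570.


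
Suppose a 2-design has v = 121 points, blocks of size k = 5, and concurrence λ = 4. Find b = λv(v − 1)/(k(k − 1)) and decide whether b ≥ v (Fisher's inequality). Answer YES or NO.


r = λ(v − 1)/(k − 1) = 4·120/4 = 120.
b = vr/k = 121·120/5 = 2904.
Fisher's inequality: b ≥ v ⇔ 2904 ≥ 121? YES.

YES


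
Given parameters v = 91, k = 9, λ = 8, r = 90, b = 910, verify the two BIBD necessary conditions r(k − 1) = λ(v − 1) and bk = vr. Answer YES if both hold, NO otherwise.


Condition (i): r(k − 1) = 90·8 = 720; λ(v − 1) = 8·90 = 720. Match? YES.
Condition (ii): bk = 910·9 = 8190; vr = 91·90 = 8190. Match? YES.
Both conditions hold? YES.

YES


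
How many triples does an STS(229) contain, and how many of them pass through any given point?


An STS(v) is a 2-(v, 3, 1) BIBD: block size k = 3, λ = 1.
Replication: r(k − 1) = λ(v − 1) ⇒ r·2 = 229 − 1 = 228 ⇒ r = 114.
Block count: b = v(v − 1)/6 = 229·228/6 = 52212/6 = 8702.
(Check via bk = vr: 8702·3 = 26106 = 229·114 = 26106 ✓.)

r = 114, b = 8702.


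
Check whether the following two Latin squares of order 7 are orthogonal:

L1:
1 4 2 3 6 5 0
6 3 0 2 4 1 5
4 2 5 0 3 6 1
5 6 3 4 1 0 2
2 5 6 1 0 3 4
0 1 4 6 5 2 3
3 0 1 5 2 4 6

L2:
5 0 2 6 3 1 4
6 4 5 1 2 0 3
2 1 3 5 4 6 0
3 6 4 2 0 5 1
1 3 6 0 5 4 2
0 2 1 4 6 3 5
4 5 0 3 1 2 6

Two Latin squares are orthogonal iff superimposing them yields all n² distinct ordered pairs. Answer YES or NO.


Form the n² = 49 superimposed pairs (L1[i][j], L2[i][j]), row by row (rows and columns indexed from 0):
row 0: (1,5) (4,0) (2,2) (3,6) (6,3) (5,1) (0,4)
row 1: (6,6) (3,4) (0,5) (2,1) (4,2) (1,0) (5,3)
row 2: (4,2) (2,1) (5,3) (0,5) (3,4) (6,6) (1,0)
row 3: (5,3) (6,6) (3,4) (4,2) (1,0) (0,5) (2,1)
row 4: (2,1) (5,3) (6,6) (1,0) (0,5) (3,4) (4,2)
row 5: (0,0) (1,2) (4,1) (6,4) (5,6) (2,3) (3,5)
row 6: (3,4) (0,5) (1,0) (5,3) (2,1) (4,2) (6,6)
Orthogonality requires all 49 pairs distinct.
But the pair (4,2) repeats: cell (1,4) has L1 = 4, L2 = 2, and cell (2,0) has L1 = 4, L2 = 2.
A repeated pair means some other pair never occurs (only 21 distinct pairs out of 49), so the squares are not orthogonal.
Conclusion: NO.

NO


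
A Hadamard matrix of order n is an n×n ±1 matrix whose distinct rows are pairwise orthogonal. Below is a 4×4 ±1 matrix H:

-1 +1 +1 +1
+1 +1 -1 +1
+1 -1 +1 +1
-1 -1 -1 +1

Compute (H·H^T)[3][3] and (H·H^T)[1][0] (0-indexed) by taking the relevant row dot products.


Row 0 of H: [-1, 1, 1, 1].
Row 1 of H: [1, 1, -1, 1].
Row 3 of H: [-1, -1, -1, 1].
(H·H^T)[3][3] = Σ_j H[3][j]·H[3][j] = (-1)² + (-1)² + (-1)² + (1)² = 1 + 1 + 1 + 1 = 4.
(H·H^T)[1][0] = Σ_j H[1][j]·H[0][j] = (1)·(-1) + (1)·(1) + (-1)·(1) + (1)·(1) = -1 + 1 + -1 + 1 = 0.
So rows 1 and 0 are orthogonal; the diagonal entry equals n = 4.

(3,3) entry = 4; (1,0) entry = 0.


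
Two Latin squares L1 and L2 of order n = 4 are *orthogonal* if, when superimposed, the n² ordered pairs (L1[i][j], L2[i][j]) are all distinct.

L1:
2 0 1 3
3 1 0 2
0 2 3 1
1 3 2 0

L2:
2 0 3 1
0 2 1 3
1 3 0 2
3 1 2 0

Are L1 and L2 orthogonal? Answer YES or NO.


Form the n² = 16 superimposed pairs (L1[i][j], L2[i][j]), row by row (rows and columns indexed from 0):
row 0: (2,2) (0,0) (1,3) (3,1)
row 1: (3,0) (1,2) (0,1) (2,3)
row 2: (0,1) (2,3) (3,0) (1,2)
row 3: (1,3) (3,1) (2,2) (0,0)
Orthogonality requires all 16 pairs distinct.
But the pair (0,1) repeats: cell (1,2) has L1 = 0, L2 = 1, and cell (2,0) has L1 = 0, L2 = 1.
A repeated pair means some other pair never occurs (only 8 distinct pairs out of 16), so the squares are not orthogonal.
Conclusion: NO.

NO


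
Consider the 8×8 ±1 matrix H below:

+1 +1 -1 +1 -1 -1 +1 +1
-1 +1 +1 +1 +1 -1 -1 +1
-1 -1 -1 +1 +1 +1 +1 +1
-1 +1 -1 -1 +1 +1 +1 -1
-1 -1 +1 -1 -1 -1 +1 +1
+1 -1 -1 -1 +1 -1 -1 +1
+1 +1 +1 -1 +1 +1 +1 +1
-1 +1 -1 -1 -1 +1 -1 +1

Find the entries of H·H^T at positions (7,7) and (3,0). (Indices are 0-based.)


Row 0 of H: [1, 1, -1, 1, -1, -1, 1, 1].
Row 3 of H: [-1, 1, -1, -1, 1, 1, 1, -1].
Row 7 of H: [-1, 1, -1, -1, -1, 1, -1, 1].
(H·H^T)[7][7] = Σ_j H[7][j]·H[7][j] = (-1)² + (1)² + (-1)² + (-1)² + (-1)² + (1)² + (-1)² + (1)² = 1 + 1 + 1 + 1 + 1 + 1 + 1 + 1 = 8.
(H·H^T)[3][0] = Σ_j H[3][j]·H[0][j] = (-1)·(1) + (1)·(1) + (-1)·(-1) + (-1)·(1) + (1)·(-1) + (1)·(-1) + (1)·(1) + (-1)·(1) = -1 + 1 + 1 + -1 + -1 + -1 + 1 + -1 = -2.
Rows 3 and 0 are not orthogonal (dot product = -2 ≠ 0), so H is not a Hadamard matrix.

(7,7) entry = 8; (3,0) entry = -2.
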